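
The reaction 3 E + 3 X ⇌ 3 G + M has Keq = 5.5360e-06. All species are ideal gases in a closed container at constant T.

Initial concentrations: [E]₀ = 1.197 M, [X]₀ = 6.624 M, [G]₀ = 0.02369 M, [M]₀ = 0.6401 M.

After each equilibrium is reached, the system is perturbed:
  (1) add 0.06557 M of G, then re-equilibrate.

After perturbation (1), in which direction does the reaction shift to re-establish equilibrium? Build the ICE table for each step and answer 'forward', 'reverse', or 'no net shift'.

Direction: reverse

Q₀ = 1.7073e-08 vs Keq = 5.5360e-06 ⇒ Q<K, forward
Step 1:
                   E          X          G          M
  init         1.197      6.624    0.02369     0.6401
  Δ          -0.1176    -0.1176     0.1176    0.03921
  eq           1.079      6.506     0.1413     0.6793
  solve Keq expr → x = 0.03921; check Q = 5.5360e-06
Then add 0.06557 M of G.
Step 2:
                   E          X          G          M
  init         1.079      6.506     0.2069     0.6793
  Δ          0.05563    0.05563   -0.05563   -0.01854
  eq           1.135      6.562     0.1513     0.6608
  solve Keq expr → x = -0.01854; check Q = 5.5360e-06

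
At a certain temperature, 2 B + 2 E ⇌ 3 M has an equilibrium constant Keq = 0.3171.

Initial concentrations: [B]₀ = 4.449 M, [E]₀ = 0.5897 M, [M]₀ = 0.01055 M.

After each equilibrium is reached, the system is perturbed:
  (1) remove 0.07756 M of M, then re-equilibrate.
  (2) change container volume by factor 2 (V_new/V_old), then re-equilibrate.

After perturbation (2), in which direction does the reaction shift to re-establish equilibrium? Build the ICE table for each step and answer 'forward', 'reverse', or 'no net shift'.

Direction: reverse

Q₀ = 1.7060e-07 vs Keq = 0.3171 ⇒ Q<K, forward
Step 1:
                  B         E         M
  Initial     4.449    0.5897   0.01055
  Change    -0.3892   -0.3892    0.5839
  Equil        4.06    0.2005    0.5944
  solve Keq expr → x = 0.1946; check Q = 0.3171
Then remove 0.07756 M of M.
Step 2:
                  B         E         M
  Initial      4.06    0.2005    0.5168
  Change   -0.02152  -0.02152   0.03228
  Equil       4.038    0.1789    0.5491
  solve Keq expr → x = 0.01076; check Q = 0.3171
Then change container volume by factor 2 (V_new/V_old).
Step 3:
                  B         E         M
  Initial     2.019   0.08947    0.2746
  Change    0.01795   0.01795  -0.02693
  Equil       2.037    0.1074    0.2476
  solve Keq expr → x = -0.008977; check Q = 0.3171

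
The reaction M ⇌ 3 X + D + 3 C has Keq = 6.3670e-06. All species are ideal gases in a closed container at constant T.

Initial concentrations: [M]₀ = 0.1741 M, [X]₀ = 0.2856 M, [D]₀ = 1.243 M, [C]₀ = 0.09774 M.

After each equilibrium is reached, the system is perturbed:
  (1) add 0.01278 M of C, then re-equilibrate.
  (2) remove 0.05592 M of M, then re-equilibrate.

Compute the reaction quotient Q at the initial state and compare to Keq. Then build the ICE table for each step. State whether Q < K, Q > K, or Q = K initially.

Q₀ = 1.5530e-04; Q > K (proceeds reverse)

Q₀ = 1.5530e-04 vs Keq = 6.3670e-06 ⇒ Q>K, reverse
Step 1:
                   M          X          D          C
  Initial     0.1741     0.2856      1.243    0.09774
  Change     0.01816   -0.05448   -0.01816   -0.05448
  Equil       0.1923     0.2311      1.225    0.04326
  solve Keq expr → x = -0.01816; check Q = 6.3670e-06
Then add 0.01278 M of C.
Step 2:
                   M          X          D          C
  Initial     0.1923     0.2311      1.225    0.05604
  Change    0.003474   -0.01042  -0.003474   -0.01042
  Equil       0.1957     0.2207      1.221    0.04562
  solve Keq expr → x = -0.003474; check Q = 6.3670e-06
Then remove 0.05592 M of M.
Step 3:
                   M          X          D          C
  Initial     0.1398     0.2207      1.221    0.04562
  Change    0.001317  -0.003951  -0.001317  -0.003951
  Equil       0.1411     0.2167       1.22    0.04167
  solve Keq expr → x = -0.001317; check Q = 6.3670e-06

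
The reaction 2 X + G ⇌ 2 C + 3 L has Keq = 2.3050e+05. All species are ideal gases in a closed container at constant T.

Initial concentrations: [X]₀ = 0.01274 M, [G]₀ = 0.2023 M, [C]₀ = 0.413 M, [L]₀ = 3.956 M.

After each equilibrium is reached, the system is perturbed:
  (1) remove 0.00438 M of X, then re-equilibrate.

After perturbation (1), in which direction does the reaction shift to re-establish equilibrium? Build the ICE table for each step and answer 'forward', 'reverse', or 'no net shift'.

Q₀ = 3.2161e+05 vs Keq = 2.3050e+05 ⇒ Q>K, reverse
Step 1:
                    X           G           C           L
  Initial     0.01274      0.2023       0.413       3.956
  Change     0.002171    0.001086   -0.002171   -0.003257
  Equil       0.01491      0.2034      0.4108       3.953
  solve Keq expr → x = -0.001086; check Q = 2.3050e+05
Then remove 0.00438 M of X.
Step 2:
                    X           G           C           L
  Initial     0.01053      0.2034      0.4108       3.953
  Change     0.004122    0.002061   -0.004122   -0.006183
  Equil       0.01465      0.2054      0.4067       3.947
  solve Keq expr → x = -0.002061; check Q = 2.3050e+05

Direction: reverse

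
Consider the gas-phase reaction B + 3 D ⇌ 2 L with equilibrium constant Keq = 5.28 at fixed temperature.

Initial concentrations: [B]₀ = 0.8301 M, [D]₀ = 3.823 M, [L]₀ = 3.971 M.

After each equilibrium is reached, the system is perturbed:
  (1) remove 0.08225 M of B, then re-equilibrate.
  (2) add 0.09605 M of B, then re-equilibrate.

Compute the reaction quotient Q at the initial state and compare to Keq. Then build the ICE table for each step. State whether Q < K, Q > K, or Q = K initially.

Q₀ = 0.34 vs Keq = 5.28 ⇒ Q<K, forward
Step 1:
                  B         D         L
  init       0.8301     3.823     3.971
  Δ         -0.4838    -1.451    0.9676
  eq         0.3463     2.372     4.939
  solve Keq expr → x = 0.4838; check Q = 5.28
Then remove 0.08225 M of B.
Step 2:
                  B         D         L
  init        0.264     2.372     4.939
  Δ         0.03349    0.1005  -0.06697
  eq         0.2975     2.472     4.872
  solve Keq expr → x = -0.03349; check Q = 5.28
Then add 0.09605 M of B.
Step 3:
                  B         D         L
  init       0.3936     2.472     4.872
  Δ        -0.03876   -0.1163   0.07751
  eq         0.3548     2.356     4.949
  solve Keq expr → x = 0.03876; check Q = 5.28

Q₀ = 0.34; Q < K (proceeds forward)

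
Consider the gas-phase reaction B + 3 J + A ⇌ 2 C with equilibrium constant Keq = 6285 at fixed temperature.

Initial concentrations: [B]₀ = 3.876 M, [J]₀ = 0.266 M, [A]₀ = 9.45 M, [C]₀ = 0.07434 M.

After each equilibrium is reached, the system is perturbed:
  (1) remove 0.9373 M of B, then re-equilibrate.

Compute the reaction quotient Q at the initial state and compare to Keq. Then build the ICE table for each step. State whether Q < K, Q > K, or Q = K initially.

Q₀ = 0.008016; Q < K (proceeds forward)

Q₀ = 0.008016 vs Keq = 6285 ⇒ Q<K, forward
Step 1:
                   B          J          A          C
  Initial      3.876      0.266       9.45    0.07434
  Change     -0.0865    -0.2595    -0.0865      0.173
  Equil        3.789   0.006498      9.363     0.2473
  solve Keq expr → x = 0.0865; check Q = 6285
Then remove 0.9373 M of B.
Step 2:
                   B          J          A          C
  Initial      2.852   0.006498      9.363     0.2473
  Change  2.1237e-04 6.3710e-04 2.1237e-04 -4.2473e-04
  Equil        2.852   0.007135      9.364     0.2469
  solve Keq expr → x = -2.1237e-04; check Q = 6285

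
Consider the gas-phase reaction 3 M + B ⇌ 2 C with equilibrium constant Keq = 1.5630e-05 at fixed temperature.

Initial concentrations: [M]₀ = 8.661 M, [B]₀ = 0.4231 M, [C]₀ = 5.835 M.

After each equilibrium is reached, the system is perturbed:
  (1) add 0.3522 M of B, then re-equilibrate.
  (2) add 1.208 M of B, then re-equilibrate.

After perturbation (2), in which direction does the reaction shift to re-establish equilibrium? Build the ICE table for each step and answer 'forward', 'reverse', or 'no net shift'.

Direction: forward

Q₀ = 0.1239 vs Keq = 1.5630e-05 ⇒ Q>K, reverse
Step 1:
                   M          B          C
  I            8.661     0.4231      5.835
  C             8.04       2.68      -5.36
  E             16.7      3.103     0.4753
  solve Keq expr → x = -2.68; check Q = 1.5630e-05
Then add 0.3522 M of B.
Step 2:
                   M          B          C
  I             16.7      3.455     0.4753
  C         -0.03567   -0.01189    0.02378
  E            16.66      3.443     0.4991
  solve Keq expr → x = 0.01189; check Q = 1.5630e-05
Then add 1.208 M of B.
Step 3:
                   M          B          C
  I            16.66      4.651     0.4991
  C          -0.1095    -0.0365    0.07301
  E            16.56      4.615     0.5721
  solve Keq expr → x = 0.0365; check Q = 1.5630e-05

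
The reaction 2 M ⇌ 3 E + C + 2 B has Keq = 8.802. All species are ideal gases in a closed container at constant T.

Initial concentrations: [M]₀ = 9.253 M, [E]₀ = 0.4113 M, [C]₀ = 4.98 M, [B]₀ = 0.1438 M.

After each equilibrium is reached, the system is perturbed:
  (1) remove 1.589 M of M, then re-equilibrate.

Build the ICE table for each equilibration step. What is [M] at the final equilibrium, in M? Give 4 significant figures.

Q₀ = 8.3687e-05 vs Keq = 8.802 ⇒ Q<K, forward
Step 1:
                   M          E          C          B
  I            9.253     0.4113       4.98     0.1438
  C           -1.692      2.537     0.8458      1.692
  E            7.561      2.949      5.826      1.835
  solve Keq expr → x = 0.8458; check Q = 8.802
Then remove 1.589 M of M.
Step 2:
                   M          E          C          B
  I            5.972      2.949      5.826      1.835
  C           0.1502    -0.2253    -0.0751    -0.1502
  E            6.123      2.724      5.751      1.685
  solve Keq expr → x = -0.0751; check Q = 8.802

[M]_eq = 6.123 M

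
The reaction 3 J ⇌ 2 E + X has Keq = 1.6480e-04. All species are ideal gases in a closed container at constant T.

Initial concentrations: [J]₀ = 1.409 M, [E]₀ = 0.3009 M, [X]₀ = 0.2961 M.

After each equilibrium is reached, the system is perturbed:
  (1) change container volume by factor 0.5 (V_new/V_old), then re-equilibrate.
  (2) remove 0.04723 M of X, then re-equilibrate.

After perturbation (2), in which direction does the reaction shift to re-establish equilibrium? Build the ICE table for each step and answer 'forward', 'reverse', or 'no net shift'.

Q₀ = 0.009584 vs Keq = 1.6480e-04 ⇒ Q>K, reverse
Step 1:
                  J         E         X
  I           1.409    0.3009    0.2961
  C           0.346   -0.2307   -0.1153
  E           1.755    0.0702    0.1808
  solve Keq expr → x = -0.1153; check Q = 1.6480e-04
Then change container volume by factor 0.5 (V_new/V_old).
Step 2:
                  J         E         X
  I            3.51    0.1404    0.3615
  C               0         0         0
  E            3.51    0.1404    0.3615
  solve Keq expr → x = 0; check Q = 1.6480e-04
Then remove 0.04723 M of X.
Step 3:
                  J         E         X
  I            3.51    0.1404    0.3143
  C        -0.01258  0.008384  0.004192
  E           3.498    0.1488    0.3185
  solve Keq expr → x = 0.004192; check Q = 1.6480e-04

Direction: forward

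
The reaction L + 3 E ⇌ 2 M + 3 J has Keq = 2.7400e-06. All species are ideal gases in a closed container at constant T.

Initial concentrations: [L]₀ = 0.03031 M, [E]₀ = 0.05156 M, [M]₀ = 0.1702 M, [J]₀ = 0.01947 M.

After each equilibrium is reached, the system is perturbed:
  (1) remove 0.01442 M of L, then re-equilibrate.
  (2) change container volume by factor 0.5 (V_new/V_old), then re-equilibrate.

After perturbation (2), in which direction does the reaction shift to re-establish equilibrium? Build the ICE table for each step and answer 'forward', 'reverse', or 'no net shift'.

Direction: reverse

Q₀ = 0.05146 vs Keq = 2.7400e-06 ⇒ Q>K, reverse
Step 1:
                  L         E         M         J
  I         0.03031   0.05156    0.1702   0.01947
  C         0.00612   0.01836  -0.01224  -0.01836
  E         0.03643   0.06992     0.158   0.00111
  solve Keq expr → x = -0.00612; check Q = 2.7400e-06
Then remove 0.01442 M of L.
Step 2:
                  L         E         M         J
  I         0.02201   0.06992     0.158   0.00111
  C       5.6040e-05 1.6812e-04 -1.1208e-04 -1.6812e-04
  E         0.02207   0.07009    0.1578 9.4184e-04
  solve Keq expr → x = -5.6040e-05; check Q = 2.7400e-06
Then change container volume by factor 0.5 (V_new/V_old).
Step 3:
                  L         E         M         J
  I         0.04413    0.1402    0.3157  0.001884
  C       1.2743e-04 3.8228e-04 -2.5485e-04 -3.8228e-04
  E         0.04426    0.1406    0.3154  0.001501
  solve Keq expr → x = -1.2743e-04; check Q = 2.7400e-06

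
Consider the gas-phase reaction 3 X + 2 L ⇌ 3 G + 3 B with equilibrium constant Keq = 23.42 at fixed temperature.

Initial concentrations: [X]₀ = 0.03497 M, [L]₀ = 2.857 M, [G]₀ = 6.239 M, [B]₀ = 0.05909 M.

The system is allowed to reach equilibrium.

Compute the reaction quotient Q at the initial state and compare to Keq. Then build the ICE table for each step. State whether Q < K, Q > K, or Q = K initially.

Q₀ = 143.5 vs Keq = 23.42 ⇒ Q>K, reverse
Step 1:
                  X         L         G         B
  Initial   0.03497     2.857     6.239   0.05909
  Change    0.01383  0.009222  -0.01383  -0.01383
  Equil      0.0488     2.866     6.225   0.04526
  solve Keq expr → x = -0.004611; check Q = 23.42

Q₀ = 143.5; Q > K (proceeds reverse)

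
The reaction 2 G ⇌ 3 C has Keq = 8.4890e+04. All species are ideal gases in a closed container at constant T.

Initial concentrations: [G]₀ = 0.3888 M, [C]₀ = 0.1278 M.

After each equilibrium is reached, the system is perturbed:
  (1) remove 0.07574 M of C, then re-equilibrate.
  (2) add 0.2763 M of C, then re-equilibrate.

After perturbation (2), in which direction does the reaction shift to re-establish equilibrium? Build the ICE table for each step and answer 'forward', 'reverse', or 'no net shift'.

Q₀ = 0.01381 vs Keq = 8.4890e+04 ⇒ Q<K, forward
Step 1:
                  G         C
  Initial    0.3888    0.1278
  Change    -0.3868    0.5801
  Equil    0.002044    0.7079
  solve Keq expr → x = 0.1934; check Q = 8.4890e+04
Then remove 0.07574 M of C.
Step 2:
                  G         C
  Initial  0.002044    0.6322
  Change  -3.1720e-04 4.7580e-04
  Equil    0.001727    0.6327
  solve Keq expr → x = 1.5860e-04; check Q = 8.4890e+04
Then add 0.2763 M of C.
Step 3:
                  G         C
  Initial  0.001727     0.909
  Change   0.001238 -0.001857
  Equil    0.002965    0.9071
  solve Keq expr → x = -6.1904e-04; check Q = 8.4890e+04

Direction: reverse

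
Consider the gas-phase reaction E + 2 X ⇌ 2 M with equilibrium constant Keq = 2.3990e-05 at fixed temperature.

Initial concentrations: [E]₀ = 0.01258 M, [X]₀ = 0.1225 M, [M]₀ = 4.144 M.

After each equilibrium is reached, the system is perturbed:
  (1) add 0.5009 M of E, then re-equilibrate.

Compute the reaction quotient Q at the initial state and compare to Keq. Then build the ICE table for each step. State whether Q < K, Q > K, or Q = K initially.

Q₀ = 9.0968e+04; Q > K (proceeds reverse)

Q₀ = 9.0968e+04 vs Keq = 2.3990e-05 ⇒ Q>K, reverse
Step 1:
                   E          X          M
  Initial    0.01258     0.1225      4.144
  Change       2.057      4.114     -4.114
  Equil         2.07      4.237    0.02985
  solve Keq expr → x = -2.057; check Q = 2.3990e-05
Then add 0.5009 M of E.
Step 2:
                   E          X          M
  Initial      2.571      4.237    0.02985
  Change    -0.00169  -0.003379   0.003379
  Equil        2.569      4.233    0.03323
  solve Keq expr → x = 0.00169; check Q = 2.3990e-05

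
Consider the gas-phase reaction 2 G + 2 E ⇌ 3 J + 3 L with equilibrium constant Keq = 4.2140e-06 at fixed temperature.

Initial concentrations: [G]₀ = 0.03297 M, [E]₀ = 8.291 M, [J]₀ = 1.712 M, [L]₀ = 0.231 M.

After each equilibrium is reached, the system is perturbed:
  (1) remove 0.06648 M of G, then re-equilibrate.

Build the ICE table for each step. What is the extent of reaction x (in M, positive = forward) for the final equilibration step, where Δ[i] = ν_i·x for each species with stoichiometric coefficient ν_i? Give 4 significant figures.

Q₀ = 0.8277 vs Keq = 4.2140e-06 ⇒ Q>K, reverse
Step 1:
                    G           E           J           L
  init        0.03297       8.291       1.712       0.231
  Δ            0.1446      0.1446     -0.2169     -0.2169
  eq           0.1775       8.436       1.495     0.01414
  solve Keq expr → x = -0.07229; check Q = 4.2140e-06
Then remove 0.06648 M of G.
Step 2:
                    G           E           J           L
  init         0.1111       8.436       1.495     0.01414
  Δ          0.002414    0.002414   -0.003621   -0.003621
  eq           0.1135       8.438       1.492     0.01052
  solve Keq expr → x = -0.001207; check Q = 4.2140e-06

x = -0.001207 M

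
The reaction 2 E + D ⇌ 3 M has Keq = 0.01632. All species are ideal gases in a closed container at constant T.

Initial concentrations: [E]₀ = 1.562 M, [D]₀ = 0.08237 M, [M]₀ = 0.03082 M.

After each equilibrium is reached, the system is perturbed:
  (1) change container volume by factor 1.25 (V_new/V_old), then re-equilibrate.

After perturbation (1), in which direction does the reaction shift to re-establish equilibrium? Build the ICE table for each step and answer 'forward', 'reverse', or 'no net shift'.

Direction: no net shift

Q₀ = 1.4567e-04 vs Keq = 0.01632 ⇒ Q<K, forward
Step 1:
                    E           D           M
  I             1.562     0.08237     0.03082
  C          -0.06187    -0.03093      0.0928
  E               1.5     0.05144      0.1236
  solve Keq expr → x = 0.03093; check Q = 0.01632
Then change container volume by factor 1.25 (V_new/V_old).
Step 2:
                    E           D           M
  I               1.2     0.04115      0.0989
  C                 0           0           0
  E               1.2     0.04115      0.0989
  solve Keq expr → x = 0; check Q = 0.01632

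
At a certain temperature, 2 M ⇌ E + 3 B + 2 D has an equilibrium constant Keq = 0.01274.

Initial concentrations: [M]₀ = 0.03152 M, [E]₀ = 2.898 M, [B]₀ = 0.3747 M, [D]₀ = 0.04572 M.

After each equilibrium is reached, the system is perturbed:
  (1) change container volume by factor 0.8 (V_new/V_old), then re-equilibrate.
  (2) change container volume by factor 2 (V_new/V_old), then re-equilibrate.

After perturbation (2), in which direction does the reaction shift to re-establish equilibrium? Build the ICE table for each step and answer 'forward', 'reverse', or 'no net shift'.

Q₀ = 0.3208 vs Keq = 0.01274 ⇒ Q>K, reverse
Step 1:
                    M           E           B           D
  Initial     0.03152       2.898      0.3747     0.04572
  Change      0.02605    -0.01302    -0.03907    -0.02605
  Equil       0.05757       2.885      0.3356     0.01967
  solve Keq expr → x = -0.01302; check Q = 0.01274
Then change container volume by factor 0.8 (V_new/V_old).
Step 2:
                    M           E           B           D
  Initial     0.07196       3.606      0.4195     0.02459
  Change     0.006732   -0.003366     -0.0101   -0.006732
  Equil       0.07869       3.603      0.4094     0.01786
  solve Keq expr → x = -0.003366; check Q = 0.01274
Then change container volume by factor 2 (V_new/V_old).
Step 3:
                    M           E           B           D
  Initial     0.03934       1.801      0.2047     0.00893
  Change     -0.01245    0.006226     0.01868     0.01245
  Equil       0.02689       1.808      0.2234     0.02138
  solve Keq expr → x = 0.006226; check Q = 0.01274

Direction: forward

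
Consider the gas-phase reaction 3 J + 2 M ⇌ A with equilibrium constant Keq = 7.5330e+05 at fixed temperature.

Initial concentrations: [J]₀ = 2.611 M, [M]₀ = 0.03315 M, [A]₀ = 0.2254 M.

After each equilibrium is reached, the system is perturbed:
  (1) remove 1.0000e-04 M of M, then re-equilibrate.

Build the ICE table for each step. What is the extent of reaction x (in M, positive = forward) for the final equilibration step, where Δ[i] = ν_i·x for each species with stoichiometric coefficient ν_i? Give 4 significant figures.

x = -4.9987e-05 M

Q₀ = 11.52 vs Keq = 7.5330e+05 ⇒ Q<K, forward
Step 1:
                   J          M          A
  Initial      2.611    0.03315     0.2254
  Change    -0.04952   -0.03301    0.01651
  Equil        2.561 1.3823e-04     0.2419
  solve Keq expr → x = 0.01651; check Q = 7.5330e+05
Then remove 1.0000e-04 M of M.
Step 2:
                   J          M          A
  Initial      2.561 3.8230e-05     0.2419
  Change  1.4996e-04 9.9974e-05 -4.9987e-05
  Equil        2.562 1.3820e-04     0.2419
  solve Keq expr → x = -4.9987e-05; check Q = 7.5330e+05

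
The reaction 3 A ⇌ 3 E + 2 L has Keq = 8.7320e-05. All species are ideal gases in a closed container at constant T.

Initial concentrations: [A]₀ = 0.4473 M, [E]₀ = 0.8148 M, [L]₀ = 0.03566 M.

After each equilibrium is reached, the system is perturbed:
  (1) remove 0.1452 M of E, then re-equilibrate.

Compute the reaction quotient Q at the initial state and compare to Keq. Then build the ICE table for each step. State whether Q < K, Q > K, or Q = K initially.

Q₀ = 0.007686 vs Keq = 8.7320e-05 ⇒ Q>K, reverse
Step 1:
                  A         E         L
  init       0.4473    0.8148   0.03566
  Δ         0.04628  -0.04628  -0.03085
  eq         0.4936    0.7685   0.00481
  solve Keq expr → x = -0.01543; check Q = 8.7320e-05
Then remove 0.1452 M of E.
Step 2:
                  A         E         L
  init       0.4936    0.6233   0.00481
  Δ       -0.002527  0.002527  0.001685
  eq          0.491    0.6259  0.006494
  solve Keq expr → x = 8.4242e-04; check Q = 8.7320e-05

Q₀ = 0.007686; Q > K (proceeds reverse)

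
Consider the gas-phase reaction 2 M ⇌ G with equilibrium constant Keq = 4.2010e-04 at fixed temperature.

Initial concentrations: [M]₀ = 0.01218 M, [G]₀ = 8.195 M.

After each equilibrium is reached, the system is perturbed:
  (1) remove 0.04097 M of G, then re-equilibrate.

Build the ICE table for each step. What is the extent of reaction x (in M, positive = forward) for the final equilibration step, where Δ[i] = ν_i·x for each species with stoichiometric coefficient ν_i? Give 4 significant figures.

Q₀ = 5.5240e+04 vs Keq = 4.2010e-04 ⇒ Q>K, reverse
Step 1:
                   M          G
  Initial    0.01218      8.195
  Change       16.17     -8.085
  Equil        16.18       0.11
  solve Keq expr → x = -8.085; check Q = 4.2010e-04
Then remove 0.04097 M of G.
Step 2:
                   M          G
  Initial      16.18    0.06904
  Change    -0.07978    0.03989
  Equil         16.1     0.1089
  solve Keq expr → x = 0.03989; check Q = 4.2010e-04

x = 0.03989 M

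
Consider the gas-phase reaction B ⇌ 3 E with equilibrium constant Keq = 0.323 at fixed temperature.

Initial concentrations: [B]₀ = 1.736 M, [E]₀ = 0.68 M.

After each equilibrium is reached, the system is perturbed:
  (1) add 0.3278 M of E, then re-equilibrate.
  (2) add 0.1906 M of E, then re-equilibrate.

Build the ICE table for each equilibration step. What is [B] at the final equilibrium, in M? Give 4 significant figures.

Q₀ = 0.1811 vs Keq = 0.323 ⇒ Q<K, forward
Step 1:
                   B          E
  I            1.736       0.68
  C         -0.04577     0.1373
  E             1.69     0.8173
  solve Keq expr → x = 0.04577; check Q = 0.323
Then add 0.3278 M of E.
Step 2:
                   B          E
  I             1.69      1.145
  C           0.1038    -0.3114
  E            1.794     0.8337
  solve Keq expr → x = -0.1038; check Q = 0.323
Then add 0.1906 M of E.
Step 3:
                   B          E
  I            1.794      1.024
  C          0.06045    -0.1813
  E            1.854      0.843
  solve Keq expr → x = -0.06045; check Q = 0.323

[B]_eq = 1.854 M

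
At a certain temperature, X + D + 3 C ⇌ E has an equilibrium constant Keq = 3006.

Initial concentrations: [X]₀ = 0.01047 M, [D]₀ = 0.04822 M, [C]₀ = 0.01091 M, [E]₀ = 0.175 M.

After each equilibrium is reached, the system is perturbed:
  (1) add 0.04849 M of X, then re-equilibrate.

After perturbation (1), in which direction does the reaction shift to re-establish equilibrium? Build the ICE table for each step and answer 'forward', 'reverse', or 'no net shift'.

Direction: forward

Q₀ = 2.6693e+08 vs Keq = 3006 ⇒ Q>K, reverse
Step 1:
                   X          D          C          E
  I          0.01047    0.04822    0.01091      0.175
  C          0.05597    0.05597     0.1679   -0.05597
  E          0.06644     0.1042     0.1788      0.119
  solve Keq expr → x = -0.05597; check Q = 3006
Then add 0.04849 M of X.
Step 2:
                   X          D          C          E
  I           0.1149     0.1042     0.1788      0.119
  C        -0.006807  -0.006807   -0.02042   0.006807
  E           0.1081    0.09739     0.1584     0.1258
  solve Keq expr → x = 0.006807; check Q = 3006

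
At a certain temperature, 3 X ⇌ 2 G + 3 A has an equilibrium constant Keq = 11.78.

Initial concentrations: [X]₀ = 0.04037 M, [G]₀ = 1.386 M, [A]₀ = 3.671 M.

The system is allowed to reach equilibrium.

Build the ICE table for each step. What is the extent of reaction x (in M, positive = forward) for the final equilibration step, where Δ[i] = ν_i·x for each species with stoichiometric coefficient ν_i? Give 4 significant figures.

Q₀ = 1.4445e+06 vs Keq = 11.78 ⇒ Q>K, reverse
Step 1:
                   X          G          A
  I          0.04037      1.386      3.671
  C           0.9496     -0.633    -0.9496
  E           0.9899      0.753      2.721
  solve Keq expr → x = -0.3165; check Q = 11.78

x = -0.3165 M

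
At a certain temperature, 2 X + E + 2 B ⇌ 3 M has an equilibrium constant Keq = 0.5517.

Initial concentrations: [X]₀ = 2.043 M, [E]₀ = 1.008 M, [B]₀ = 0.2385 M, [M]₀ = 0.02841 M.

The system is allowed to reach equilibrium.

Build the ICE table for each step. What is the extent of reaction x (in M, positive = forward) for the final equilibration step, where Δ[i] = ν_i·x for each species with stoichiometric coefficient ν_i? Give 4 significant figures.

x = 0.07357 M

Q₀ = 9.5816e-05 vs Keq = 0.5517 ⇒ Q<K, forward
Step 1:
                    X           E           B           M
  init          2.043       1.008      0.2385     0.02841
  Δ           -0.1471    -0.07357     -0.1471      0.2207
  eq            1.896      0.9344     0.09135      0.2491
  solve Keq expr → x = 0.07357; check Q = 0.5517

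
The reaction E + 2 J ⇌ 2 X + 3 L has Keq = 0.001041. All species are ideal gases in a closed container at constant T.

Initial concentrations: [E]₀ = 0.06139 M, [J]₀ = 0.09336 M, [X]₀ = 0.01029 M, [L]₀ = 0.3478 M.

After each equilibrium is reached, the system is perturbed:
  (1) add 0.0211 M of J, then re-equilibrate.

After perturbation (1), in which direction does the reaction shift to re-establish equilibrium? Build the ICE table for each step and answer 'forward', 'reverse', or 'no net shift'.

Direction: forward

Q₀ = 0.008325 vs Keq = 0.001041 ⇒ Q>K, reverse
Step 1:
                  E         J         X         L
  Initial   0.06139   0.09336   0.01029    0.3478
  Change   0.003076  0.006152 -0.006152 -0.009228
  Equil     0.06447   0.09951  0.004138    0.3386
  solve Keq expr → x = -0.003076; check Q = 0.001041
Then add 0.0211 M of J.
Step 2:
                  E         J         X         L
  Initial   0.06447    0.1206  0.004138    0.3386
  Change  -4.0108e-04 -8.0216e-04 8.0216e-04  0.001203
  Equil     0.06406    0.1198   0.00494    0.3398
  solve Keq expr → x = 4.0108e-04; check Q = 0.001041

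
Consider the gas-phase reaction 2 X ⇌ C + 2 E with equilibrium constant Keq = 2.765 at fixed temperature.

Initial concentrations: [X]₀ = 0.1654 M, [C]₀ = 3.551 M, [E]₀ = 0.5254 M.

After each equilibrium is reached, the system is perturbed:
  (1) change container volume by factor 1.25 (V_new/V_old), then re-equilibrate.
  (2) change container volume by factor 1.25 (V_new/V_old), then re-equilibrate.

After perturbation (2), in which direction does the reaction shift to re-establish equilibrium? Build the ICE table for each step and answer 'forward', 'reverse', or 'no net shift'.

Direction: forward

Q₀ = 35.83 vs Keq = 2.765 ⇒ Q>K, reverse
Step 1:
                  X         C         E
  Initial    0.1654     3.551    0.5254
  Change     0.1991  -0.09956   -0.1991
  Equil      0.3645     3.451    0.3263
  solve Keq expr → x = -0.09956; check Q = 2.765
Then change container volume by factor 1.25 (V_new/V_old).
Step 2:
                  X         C         E
  Initial    0.2916     2.761     0.261
  Change   -0.01521  0.007605   0.01521
  Equil      0.2764     2.769    0.2762
  solve Keq expr → x = 0.007605; check Q = 2.765
Then change container volume by factor 1.25 (V_new/V_old).
Step 3:
                  X         C         E
  Initial    0.2211     2.215     0.221
  Change   -0.01217  0.006084   0.01217
  Equil       0.209     2.221    0.2331
  solve Keq expr → x = 0.006084; check Q = 2.765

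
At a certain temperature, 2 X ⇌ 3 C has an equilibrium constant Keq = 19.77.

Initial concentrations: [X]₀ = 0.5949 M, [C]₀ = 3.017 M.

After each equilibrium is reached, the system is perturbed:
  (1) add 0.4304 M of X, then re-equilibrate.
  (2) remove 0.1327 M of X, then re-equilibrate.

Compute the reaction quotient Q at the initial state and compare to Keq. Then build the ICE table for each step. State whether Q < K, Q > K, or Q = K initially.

Q₀ = 77.6; Q > K (proceeds reverse)

Q₀ = 77.6 vs Keq = 19.77 ⇒ Q>K, reverse
Step 1:
                  X         C
  init       0.5949     3.017
  Δ          0.3166    -0.475
  eq         0.9115     2.542
  solve Keq expr → x = -0.1583; check Q = 19.77
Then add 0.4304 M of X.
Step 2:
                  X         C
  init        1.342     2.542
  Δ         -0.2347     0.352
  eq          1.107     2.894
  solve Keq expr → x = 0.1173; check Q = 19.77
Then remove 0.1327 M of X.
Step 3:
                  X         C
  init       0.9746     2.894
  Δ         0.07162   -0.1074
  eq          1.046     2.787
  solve Keq expr → x = -0.03581; check Q = 19.77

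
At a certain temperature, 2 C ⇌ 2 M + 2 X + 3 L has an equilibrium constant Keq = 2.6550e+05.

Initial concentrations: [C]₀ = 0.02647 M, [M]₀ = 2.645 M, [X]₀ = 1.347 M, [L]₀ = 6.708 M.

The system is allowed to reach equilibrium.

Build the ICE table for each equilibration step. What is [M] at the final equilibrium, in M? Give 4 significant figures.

Q₀ = 5.4684e+06 vs Keq = 2.6550e+05 ⇒ Q>K, reverse
Step 1:
                    C           M           X           L
  I           0.02647       2.645       1.347       6.708
  C           0.08016    -0.08016    -0.08016     -0.1202
  E            0.1066       2.565       1.267       6.588
  solve Keq expr → x = -0.04008; check Q = 2.6550e+05

[M]_eq = 2.565 M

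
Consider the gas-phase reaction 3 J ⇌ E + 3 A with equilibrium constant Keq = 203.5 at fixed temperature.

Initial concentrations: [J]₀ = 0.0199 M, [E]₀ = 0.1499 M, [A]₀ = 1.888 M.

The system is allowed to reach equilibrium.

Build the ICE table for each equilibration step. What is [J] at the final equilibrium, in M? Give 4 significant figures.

[J]_eq = 0.1432 M

Q₀ = 1.2801e+05 vs Keq = 203.5 ⇒ Q>K, reverse
Step 1:
                    J           E           A
  Initial      0.0199      0.1499       1.888
  Change       0.1233    -0.04111     -0.1233
  Equil        0.1432      0.1088       1.765
  solve Keq expr → x = -0.04111; check Q = 203.5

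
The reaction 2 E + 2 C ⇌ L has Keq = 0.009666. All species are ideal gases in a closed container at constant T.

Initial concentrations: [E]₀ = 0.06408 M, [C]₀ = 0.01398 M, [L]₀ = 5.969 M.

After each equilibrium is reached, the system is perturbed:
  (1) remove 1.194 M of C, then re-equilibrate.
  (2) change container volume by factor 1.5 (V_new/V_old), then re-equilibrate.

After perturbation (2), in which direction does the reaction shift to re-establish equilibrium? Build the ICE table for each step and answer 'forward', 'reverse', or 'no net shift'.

Direction: reverse

Q₀ = 7.4378e+06 vs Keq = 0.009666 ⇒ Q>K, reverse
Step 1:
                    E           C           L
  I           0.06408     0.01398       5.969
  C             4.404       4.404      -2.202
  E             4.468       4.418       3.767
  solve Keq expr → x = -2.202; check Q = 0.009666
Then remove 1.194 M of C.
Step 2:
                    E           C           L
  I             4.468       3.224       3.767
  C            0.5566      0.5566     -0.2783
  E             5.025       3.781       3.489
  solve Keq expr → x = -0.2783; check Q = 0.009666
Then change container volume by factor 1.5 (V_new/V_old).
Step 3:
                    E           C           L
  I              3.35       2.521       2.326
  C            0.8359      0.8359     -0.4179
  E             4.186       3.356       1.908
  solve Keq expr → x = -0.4179; check Q = 0.009666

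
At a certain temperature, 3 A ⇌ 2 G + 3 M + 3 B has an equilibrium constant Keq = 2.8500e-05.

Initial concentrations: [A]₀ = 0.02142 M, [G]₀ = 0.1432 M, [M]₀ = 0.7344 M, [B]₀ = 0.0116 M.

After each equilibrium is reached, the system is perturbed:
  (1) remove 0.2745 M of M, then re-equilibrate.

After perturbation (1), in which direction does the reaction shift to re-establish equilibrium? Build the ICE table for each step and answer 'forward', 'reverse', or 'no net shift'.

Direction: forward

Q₀ = 0.00129 vs Keq = 2.8500e-05 ⇒ Q>K, reverse
Step 1:
                  A         G         M         B
  Initial   0.02142    0.1432    0.7344    0.0116
  Change   0.007121 -0.004747 -0.007121 -0.007121
  Equil     0.02854    0.1385    0.7273  0.004479
  solve Keq expr → x = -0.002374; check Q = 2.8500e-05
Then remove 0.2745 M of M.
Step 2:
                  A         G         M         B
  Initial   0.02854    0.1385    0.4528  0.004479
  Change  -0.002109  0.001406  0.002109  0.002109
  Equil     0.02643    0.1399    0.4549  0.006588
  solve Keq expr → x = 7.0284e-04; check Q = 2.8500e-05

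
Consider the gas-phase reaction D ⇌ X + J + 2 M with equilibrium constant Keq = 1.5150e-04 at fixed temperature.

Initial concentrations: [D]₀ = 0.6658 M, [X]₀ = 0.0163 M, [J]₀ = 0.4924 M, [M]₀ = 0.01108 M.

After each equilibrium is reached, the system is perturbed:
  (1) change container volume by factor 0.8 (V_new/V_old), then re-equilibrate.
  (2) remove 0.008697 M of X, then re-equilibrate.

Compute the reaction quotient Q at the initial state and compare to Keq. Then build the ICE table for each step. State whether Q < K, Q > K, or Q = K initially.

Q₀ = 1.4799e-06; Q < K (proceeds forward)

Q₀ = 1.4799e-06 vs Keq = 1.5150e-04 ⇒ Q<K, forward
Step 1:
                    D           X           J           M
  Initial      0.6658      0.0163      0.4924     0.01108
  Change     -0.02718     0.02718     0.02718     0.05436
  Equil        0.6386     0.04348      0.5196     0.06544
  solve Keq expr → x = 0.02718; check Q = 1.5150e-04
Then change container volume by factor 0.8 (V_new/V_old).
Step 2:
                    D           X           J           M
  Initial      0.7983     0.05435      0.6495      0.0818
  Change     0.008612   -0.008612   -0.008612    -0.01722
  Equil        0.8069     0.04574      0.6409     0.06458
  solve Keq expr → x = -0.008612; check Q = 1.5150e-04
Then remove 0.008697 M of X.
Step 3:
                    D           X           J           M
  Initial      0.8069     0.03704      0.6409     0.06458
  Change    -0.002377    0.002377    0.002377    0.004754
  Equil        0.8045     0.03942      0.6432     0.06933
  solve Keq expr → x = 0.002377; check Q = 1.5150e-04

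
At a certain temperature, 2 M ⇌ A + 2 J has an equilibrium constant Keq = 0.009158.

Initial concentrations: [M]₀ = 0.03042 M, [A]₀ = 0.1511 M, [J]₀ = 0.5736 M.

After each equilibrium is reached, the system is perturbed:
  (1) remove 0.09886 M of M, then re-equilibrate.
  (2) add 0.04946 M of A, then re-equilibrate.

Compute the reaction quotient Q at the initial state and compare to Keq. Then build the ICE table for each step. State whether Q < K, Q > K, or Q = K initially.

Q₀ = 53.72; Q > K (proceeds reverse)

Q₀ = 53.72 vs Keq = 0.009158 ⇒ Q>K, reverse
Step 1:
                   M          A          J
  init       0.03042     0.1511     0.5736
  Δ           0.2814    -0.1407    -0.2814
  eq          0.3118    0.01042     0.2922
  solve Keq expr → x = -0.1407; check Q = 0.009158
Then remove 0.09886 M of M.
Step 2:
                   M          A          J
  init        0.2129    0.01042     0.2922
  Δ          0.00951  -0.004755   -0.00951
  eq          0.2224   0.005668     0.2827
  solve Keq expr → x = -0.004755; check Q = 0.009158
Then add 0.04946 M of A.
Step 3:
                   M          A          J
  init        0.2224    0.05513     0.2827
  Δ          0.07357   -0.03679   -0.07357
  eq           0.296    0.01834     0.2092
  solve Keq expr → x = -0.03679; check Q = 0.009158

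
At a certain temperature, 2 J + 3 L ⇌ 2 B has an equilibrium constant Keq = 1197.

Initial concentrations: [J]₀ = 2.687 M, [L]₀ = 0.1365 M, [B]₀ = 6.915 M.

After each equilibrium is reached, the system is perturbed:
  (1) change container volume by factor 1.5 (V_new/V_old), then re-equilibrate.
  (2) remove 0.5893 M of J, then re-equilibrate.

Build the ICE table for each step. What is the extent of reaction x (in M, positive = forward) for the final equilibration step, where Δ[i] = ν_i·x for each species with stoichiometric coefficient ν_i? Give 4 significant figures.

x = -0.01526 M

Q₀ = 2604 vs Keq = 1197 ⇒ Q>K, reverse
Step 1:
                   J          L          B
  Initial      2.687     0.1365      6.915
  Change     0.02587     0.0388   -0.02587
  Equil        2.713     0.1753      6.889
  solve Keq expr → x = -0.01293; check Q = 1197
Then change container volume by factor 1.5 (V_new/V_old).
Step 2:
                   J          L          B
  Initial      1.809     0.1169      4.593
  Change     0.03678    0.05517   -0.03678
  Equil        1.845      0.172      4.556
  solve Keq expr → x = -0.01839; check Q = 1197
Then remove 0.5893 M of J.
Step 3:
                   J          L          B
  Initial      1.256      0.172      4.556
  Change     0.03052    0.04579   -0.03052
  Equil        1.287     0.2178      4.525
  solve Keq expr → x = -0.01526; check Q = 1197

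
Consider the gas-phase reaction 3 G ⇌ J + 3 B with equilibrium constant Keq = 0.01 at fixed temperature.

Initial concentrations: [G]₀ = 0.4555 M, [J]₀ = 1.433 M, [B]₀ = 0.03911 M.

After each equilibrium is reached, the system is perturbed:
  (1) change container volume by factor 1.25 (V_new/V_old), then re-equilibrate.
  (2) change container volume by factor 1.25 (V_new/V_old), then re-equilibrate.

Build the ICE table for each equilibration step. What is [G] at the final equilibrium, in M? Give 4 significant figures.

[G]_eq = 0.2593 M

Q₀ = 9.0708e-04 vs Keq = 0.01 ⇒ Q<K, forward
Step 1:
                  G         J         B
  I          0.4555     1.433   0.03911
  C        -0.04004   0.01335   0.04004
  E          0.4155     1.446   0.07915
  solve Keq expr → x = 0.01335; check Q = 0.01
Then change container volume by factor 1.25 (V_new/V_old).
Step 2:
                  G         J         B
  I          0.3324     1.157   0.06332
  C       -0.004035  0.001345  0.004035
  E          0.3283     1.158   0.06735
  solve Keq expr → x = 0.001345; check Q = 0.01
Then change container volume by factor 1.25 (V_new/V_old).
Step 3:
                  G         J         B
  I          0.2627    0.9267   0.05388
  C       -0.003389   0.00113  0.003389
  E          0.2593    0.9279   0.05727
  solve Keq expr → x = 0.00113; check Q = 0.01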